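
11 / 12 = 0.92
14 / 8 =7 / 4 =1.75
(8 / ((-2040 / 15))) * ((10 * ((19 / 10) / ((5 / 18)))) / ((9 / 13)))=-494 / 85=-5.81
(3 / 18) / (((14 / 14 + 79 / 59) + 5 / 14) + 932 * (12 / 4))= 413 / 6935169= 0.00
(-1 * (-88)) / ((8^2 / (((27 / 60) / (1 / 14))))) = 693 / 80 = 8.66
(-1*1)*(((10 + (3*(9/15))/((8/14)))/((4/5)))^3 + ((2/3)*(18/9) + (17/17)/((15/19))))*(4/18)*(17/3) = -1547178211/276480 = -5595.99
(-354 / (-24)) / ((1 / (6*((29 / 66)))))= 1711 / 44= 38.89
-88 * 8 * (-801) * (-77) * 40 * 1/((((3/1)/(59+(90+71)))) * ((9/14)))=-594379878400/3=-198126626133.33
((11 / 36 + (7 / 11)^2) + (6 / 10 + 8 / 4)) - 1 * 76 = -72.69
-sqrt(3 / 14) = -sqrt(42) / 14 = -0.46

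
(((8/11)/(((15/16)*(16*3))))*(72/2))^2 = 1024/3025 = 0.34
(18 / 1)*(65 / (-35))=-234 / 7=-33.43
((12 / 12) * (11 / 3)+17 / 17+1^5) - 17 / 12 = 17 / 4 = 4.25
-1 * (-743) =743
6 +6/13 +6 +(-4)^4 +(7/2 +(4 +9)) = 7409/26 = 284.96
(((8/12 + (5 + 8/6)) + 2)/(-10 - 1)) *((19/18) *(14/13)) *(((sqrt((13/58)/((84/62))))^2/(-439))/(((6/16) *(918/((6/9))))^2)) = 9424/7169466634803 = 0.00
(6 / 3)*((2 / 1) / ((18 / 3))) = 0.67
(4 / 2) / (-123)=-2 / 123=-0.02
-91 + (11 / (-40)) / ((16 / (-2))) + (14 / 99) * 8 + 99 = 9.17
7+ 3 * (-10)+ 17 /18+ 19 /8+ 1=-1345 /72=-18.68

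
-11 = -11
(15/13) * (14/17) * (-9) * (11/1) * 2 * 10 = -415800/221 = -1881.45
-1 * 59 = -59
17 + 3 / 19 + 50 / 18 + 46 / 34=61886 / 2907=21.29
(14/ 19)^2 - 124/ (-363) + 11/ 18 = 1175963/ 786258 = 1.50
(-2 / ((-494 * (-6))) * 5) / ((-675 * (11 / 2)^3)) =0.00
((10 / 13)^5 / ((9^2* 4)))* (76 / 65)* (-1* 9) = -380000 / 43441281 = -0.01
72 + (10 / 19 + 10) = 1568 / 19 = 82.53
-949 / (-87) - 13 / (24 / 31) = -1365 / 232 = -5.88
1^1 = 1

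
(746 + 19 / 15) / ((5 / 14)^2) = 2196964 / 375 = 5858.57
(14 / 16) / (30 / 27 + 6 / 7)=441 / 992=0.44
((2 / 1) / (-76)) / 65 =-1 / 2470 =-0.00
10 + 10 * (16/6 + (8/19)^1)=2330/57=40.88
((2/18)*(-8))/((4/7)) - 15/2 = -9.06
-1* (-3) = 3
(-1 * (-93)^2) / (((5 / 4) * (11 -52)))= 34596 / 205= 168.76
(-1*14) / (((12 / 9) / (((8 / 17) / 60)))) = -7 / 85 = -0.08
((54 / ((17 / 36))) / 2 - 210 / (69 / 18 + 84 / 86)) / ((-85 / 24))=-402624 / 105485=-3.82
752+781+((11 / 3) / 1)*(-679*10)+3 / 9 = -23363.33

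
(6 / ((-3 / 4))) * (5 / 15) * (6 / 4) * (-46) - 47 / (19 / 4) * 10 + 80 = 3136 / 19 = 165.05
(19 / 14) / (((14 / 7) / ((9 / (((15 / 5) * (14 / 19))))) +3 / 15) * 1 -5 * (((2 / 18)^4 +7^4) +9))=-11842605 / 105143841404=-0.00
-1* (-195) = 195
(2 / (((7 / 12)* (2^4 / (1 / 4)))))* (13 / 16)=0.04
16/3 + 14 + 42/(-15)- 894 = -13162/15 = -877.47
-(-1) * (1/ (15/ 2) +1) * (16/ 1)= 18.13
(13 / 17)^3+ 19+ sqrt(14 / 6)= sqrt(21) / 3+ 95544 / 4913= 20.97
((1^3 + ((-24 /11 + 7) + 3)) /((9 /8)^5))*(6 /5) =6356992 /1082565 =5.87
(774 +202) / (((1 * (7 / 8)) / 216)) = 1686528 / 7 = 240932.57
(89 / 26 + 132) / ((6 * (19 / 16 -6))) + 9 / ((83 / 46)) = 10610 / 35607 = 0.30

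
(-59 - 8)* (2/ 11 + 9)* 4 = -27068/ 11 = -2460.73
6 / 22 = 3 / 11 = 0.27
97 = 97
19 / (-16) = -19 / 16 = -1.19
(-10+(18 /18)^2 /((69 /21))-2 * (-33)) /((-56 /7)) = -1295 /184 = -7.04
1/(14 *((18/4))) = 1/63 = 0.02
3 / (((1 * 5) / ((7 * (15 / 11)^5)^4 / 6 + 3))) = 798406250392032962105556243 / 6727499949325600092010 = 118678.00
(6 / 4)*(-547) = -1641 / 2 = -820.50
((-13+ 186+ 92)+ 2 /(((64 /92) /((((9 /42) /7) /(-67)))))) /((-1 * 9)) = -13919851 /472752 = -29.44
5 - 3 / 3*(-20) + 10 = 35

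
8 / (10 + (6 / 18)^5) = 1944 / 2431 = 0.80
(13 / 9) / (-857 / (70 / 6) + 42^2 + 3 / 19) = 8645 / 10118844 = 0.00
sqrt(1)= 1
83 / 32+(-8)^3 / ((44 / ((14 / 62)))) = -0.03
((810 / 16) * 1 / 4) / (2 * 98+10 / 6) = 1215 / 18976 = 0.06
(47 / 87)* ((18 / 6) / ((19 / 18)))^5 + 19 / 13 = 101.64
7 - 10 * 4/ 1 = -33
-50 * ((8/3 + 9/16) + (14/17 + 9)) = -266275/408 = -652.63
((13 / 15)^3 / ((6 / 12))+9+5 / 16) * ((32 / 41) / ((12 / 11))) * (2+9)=69354659 / 830250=83.53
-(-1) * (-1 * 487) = -487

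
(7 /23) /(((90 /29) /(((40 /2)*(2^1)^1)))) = 812 /207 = 3.92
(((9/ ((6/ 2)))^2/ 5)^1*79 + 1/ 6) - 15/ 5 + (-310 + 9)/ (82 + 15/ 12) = 452051/ 3330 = 135.75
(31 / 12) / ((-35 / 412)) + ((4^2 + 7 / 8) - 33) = -46.53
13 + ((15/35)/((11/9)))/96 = 13.00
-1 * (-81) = 81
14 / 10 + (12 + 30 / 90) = 206 / 15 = 13.73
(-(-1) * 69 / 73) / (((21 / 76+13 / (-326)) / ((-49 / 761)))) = -41883828 / 162714737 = -0.26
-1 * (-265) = 265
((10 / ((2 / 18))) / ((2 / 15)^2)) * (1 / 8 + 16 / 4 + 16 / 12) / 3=147375 / 16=9210.94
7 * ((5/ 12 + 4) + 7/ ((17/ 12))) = 13363/ 204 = 65.50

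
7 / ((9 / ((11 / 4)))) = 77 / 36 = 2.14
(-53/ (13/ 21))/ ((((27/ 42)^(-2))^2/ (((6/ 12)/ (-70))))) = 1043199/ 9988160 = 0.10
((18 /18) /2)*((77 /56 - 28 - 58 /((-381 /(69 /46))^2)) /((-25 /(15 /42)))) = 0.19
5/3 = 1.67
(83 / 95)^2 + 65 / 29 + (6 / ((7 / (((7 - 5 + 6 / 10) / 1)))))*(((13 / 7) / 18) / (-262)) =30278794379 / 10080076650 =3.00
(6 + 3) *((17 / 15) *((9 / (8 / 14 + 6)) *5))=3213 / 46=69.85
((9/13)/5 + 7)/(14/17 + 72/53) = 209032/63895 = 3.27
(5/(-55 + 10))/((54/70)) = -35/243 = -0.14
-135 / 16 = -8.44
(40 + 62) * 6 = 612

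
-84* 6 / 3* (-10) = 1680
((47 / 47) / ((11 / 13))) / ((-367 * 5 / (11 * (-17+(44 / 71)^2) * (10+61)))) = 1088893 / 130285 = 8.36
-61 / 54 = -1.13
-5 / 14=-0.36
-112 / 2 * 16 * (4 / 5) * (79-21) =-207872 / 5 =-41574.40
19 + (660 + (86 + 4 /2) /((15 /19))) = 11857 /15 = 790.47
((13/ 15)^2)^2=28561/ 50625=0.56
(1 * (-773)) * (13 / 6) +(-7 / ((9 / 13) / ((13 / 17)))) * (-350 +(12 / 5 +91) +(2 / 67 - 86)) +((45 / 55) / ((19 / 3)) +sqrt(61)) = sqrt(61) +20868776219 / 21424590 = 981.87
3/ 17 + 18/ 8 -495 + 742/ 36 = -288841/ 612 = -471.96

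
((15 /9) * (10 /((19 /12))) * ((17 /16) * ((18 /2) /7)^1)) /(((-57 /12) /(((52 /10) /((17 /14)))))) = -4680 /361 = -12.96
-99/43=-2.30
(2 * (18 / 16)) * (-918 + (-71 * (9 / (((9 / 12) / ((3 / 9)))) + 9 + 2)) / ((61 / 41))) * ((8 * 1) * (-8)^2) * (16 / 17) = -1836988416 / 1037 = -1771444.95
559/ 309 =1.81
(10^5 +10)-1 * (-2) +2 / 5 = 500062 / 5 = 100012.40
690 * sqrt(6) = 1690.15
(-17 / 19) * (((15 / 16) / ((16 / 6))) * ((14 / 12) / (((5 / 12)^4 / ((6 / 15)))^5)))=-171081539662968577327104 / 1132488250732421875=-151066.94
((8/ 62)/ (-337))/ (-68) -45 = -45.00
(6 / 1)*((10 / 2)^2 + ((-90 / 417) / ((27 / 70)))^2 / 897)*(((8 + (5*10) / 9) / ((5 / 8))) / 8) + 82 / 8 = 7023336550691 / 16845670764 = 416.92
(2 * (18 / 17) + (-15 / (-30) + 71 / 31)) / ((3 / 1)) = 5173 / 3162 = 1.64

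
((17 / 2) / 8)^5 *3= 4259571 / 1048576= 4.06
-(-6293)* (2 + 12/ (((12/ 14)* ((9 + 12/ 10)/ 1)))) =1082396/ 51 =21223.45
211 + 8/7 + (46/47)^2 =3295177/15463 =213.10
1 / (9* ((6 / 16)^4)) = 4096 / 729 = 5.62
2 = 2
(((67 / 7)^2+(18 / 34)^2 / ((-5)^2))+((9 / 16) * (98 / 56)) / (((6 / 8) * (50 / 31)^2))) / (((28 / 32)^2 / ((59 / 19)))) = 3078913438919 / 8239931875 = 373.66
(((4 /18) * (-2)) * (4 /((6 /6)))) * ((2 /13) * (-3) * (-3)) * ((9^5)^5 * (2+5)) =-160809149242974979884535776 /13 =-12369934557151921529579680.00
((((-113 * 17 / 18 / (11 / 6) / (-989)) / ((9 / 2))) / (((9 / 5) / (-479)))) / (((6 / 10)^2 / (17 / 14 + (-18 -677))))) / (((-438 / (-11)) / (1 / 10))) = 223437609175 / 13263166476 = 16.85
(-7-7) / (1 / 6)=-84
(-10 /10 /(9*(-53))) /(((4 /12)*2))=1 /318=0.00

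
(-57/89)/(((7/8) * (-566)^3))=57/14120411501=0.00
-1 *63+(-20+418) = 335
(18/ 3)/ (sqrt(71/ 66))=6 * sqrt(4686)/ 71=5.78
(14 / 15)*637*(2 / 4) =4459 / 15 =297.27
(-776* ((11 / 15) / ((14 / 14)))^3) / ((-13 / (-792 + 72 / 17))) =-512296576 / 27625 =-18544.67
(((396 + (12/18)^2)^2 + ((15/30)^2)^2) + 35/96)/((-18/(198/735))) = -896238365/381024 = -2352.18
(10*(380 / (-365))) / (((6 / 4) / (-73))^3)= 32400320 / 27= 1200011.85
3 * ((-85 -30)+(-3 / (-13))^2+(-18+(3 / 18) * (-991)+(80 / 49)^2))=-719301487 / 811538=-886.34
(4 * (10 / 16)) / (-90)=-0.03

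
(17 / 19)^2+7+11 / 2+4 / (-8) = 4621 / 361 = 12.80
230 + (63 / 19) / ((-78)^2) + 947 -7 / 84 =22674487 / 19266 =1176.92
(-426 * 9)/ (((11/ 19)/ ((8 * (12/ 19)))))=-368064/ 11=-33460.36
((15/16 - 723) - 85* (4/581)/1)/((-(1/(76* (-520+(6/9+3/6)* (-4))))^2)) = 6008131043768788/5229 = 1149001920781.94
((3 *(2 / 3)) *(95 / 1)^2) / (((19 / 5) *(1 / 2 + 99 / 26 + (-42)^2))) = 2.69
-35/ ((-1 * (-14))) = -5/ 2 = -2.50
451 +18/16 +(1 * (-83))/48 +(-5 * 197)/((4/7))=-1273.35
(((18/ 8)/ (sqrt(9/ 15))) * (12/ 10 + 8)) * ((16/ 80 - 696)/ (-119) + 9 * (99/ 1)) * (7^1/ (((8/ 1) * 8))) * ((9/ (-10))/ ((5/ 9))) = -372803067 * sqrt(15)/ 340000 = -4246.65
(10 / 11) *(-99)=-90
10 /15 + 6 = 20 /3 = 6.67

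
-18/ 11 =-1.64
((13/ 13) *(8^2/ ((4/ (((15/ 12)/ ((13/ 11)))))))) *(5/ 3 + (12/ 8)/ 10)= 1199/ 39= 30.74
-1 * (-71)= 71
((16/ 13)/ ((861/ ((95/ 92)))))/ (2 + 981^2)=380/ 247749768357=0.00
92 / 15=6.13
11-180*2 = -349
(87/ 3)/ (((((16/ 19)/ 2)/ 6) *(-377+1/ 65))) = -35815/ 32672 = -1.10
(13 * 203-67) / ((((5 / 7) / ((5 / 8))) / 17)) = 76517 / 2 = 38258.50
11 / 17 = 0.65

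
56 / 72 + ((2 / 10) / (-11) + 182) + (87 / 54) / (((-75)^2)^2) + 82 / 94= 183.63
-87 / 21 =-29 / 7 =-4.14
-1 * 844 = -844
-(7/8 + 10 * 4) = -327/8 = -40.88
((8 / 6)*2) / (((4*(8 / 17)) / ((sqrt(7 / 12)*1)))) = 1.08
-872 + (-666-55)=-1593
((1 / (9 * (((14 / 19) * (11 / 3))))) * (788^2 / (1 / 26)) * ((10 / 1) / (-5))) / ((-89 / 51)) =5214687712 / 6853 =760935.02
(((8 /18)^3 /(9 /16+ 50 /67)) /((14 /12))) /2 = 68608 /2386503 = 0.03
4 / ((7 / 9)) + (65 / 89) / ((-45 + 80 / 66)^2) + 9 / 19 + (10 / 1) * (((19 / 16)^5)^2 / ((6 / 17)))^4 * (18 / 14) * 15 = 2083479505257667009611281454972268714313544185340224189802438792079 / 173387540191581032847189512079683127736847322111541499658240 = 12016316.18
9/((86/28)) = 126/43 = 2.93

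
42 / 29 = 1.45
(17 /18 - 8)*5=-635 /18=-35.28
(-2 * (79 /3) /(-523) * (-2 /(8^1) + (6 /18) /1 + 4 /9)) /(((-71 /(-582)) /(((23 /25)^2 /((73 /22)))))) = 1694457886 /15247738125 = 0.11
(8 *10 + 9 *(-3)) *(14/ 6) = 371/ 3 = 123.67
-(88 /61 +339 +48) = -23695 /61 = -388.44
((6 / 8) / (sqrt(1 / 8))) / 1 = 3* sqrt(2) / 2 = 2.12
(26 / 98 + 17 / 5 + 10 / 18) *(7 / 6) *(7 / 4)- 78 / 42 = 51109 / 7560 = 6.76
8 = 8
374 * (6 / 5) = 2244 / 5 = 448.80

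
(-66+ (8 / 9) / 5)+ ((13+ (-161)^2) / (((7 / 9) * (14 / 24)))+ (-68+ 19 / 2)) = 251530219 / 4410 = 57036.33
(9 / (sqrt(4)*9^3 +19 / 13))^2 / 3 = 4563 / 359974729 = 0.00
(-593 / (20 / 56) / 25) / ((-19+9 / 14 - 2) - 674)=116228 / 1215125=0.10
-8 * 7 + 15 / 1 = -41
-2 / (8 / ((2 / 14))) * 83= -83 / 28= -2.96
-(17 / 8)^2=-289 / 64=-4.52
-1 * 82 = -82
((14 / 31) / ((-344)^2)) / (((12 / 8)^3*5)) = 7 / 30952260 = 0.00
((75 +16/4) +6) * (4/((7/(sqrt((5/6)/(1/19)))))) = 170 * sqrt(570)/21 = 193.27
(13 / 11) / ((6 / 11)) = 13 / 6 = 2.17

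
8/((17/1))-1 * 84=-1420/17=-83.53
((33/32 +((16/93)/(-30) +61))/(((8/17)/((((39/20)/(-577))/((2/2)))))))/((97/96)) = -611908999/1388031200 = -0.44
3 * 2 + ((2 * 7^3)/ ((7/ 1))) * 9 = 888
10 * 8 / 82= 40 / 41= 0.98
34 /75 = 0.45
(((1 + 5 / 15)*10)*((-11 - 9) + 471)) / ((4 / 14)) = 63140 / 3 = 21046.67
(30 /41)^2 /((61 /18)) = 16200 /102541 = 0.16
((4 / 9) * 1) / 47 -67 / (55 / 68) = -1926968 / 23265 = -82.83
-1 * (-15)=15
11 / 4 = 2.75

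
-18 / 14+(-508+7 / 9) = -32036 / 63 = -508.51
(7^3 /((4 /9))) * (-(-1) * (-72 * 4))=-222264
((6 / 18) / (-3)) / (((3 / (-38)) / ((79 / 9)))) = 3002 / 243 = 12.35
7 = 7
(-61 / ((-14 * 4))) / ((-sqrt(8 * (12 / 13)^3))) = -793 * sqrt(78) / 16128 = -0.43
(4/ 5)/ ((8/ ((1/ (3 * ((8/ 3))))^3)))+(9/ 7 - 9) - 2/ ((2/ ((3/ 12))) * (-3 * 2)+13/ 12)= -154794139/ 20177920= -7.67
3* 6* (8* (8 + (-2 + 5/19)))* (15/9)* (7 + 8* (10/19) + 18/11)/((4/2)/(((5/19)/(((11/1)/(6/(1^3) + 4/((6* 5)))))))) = 1416.75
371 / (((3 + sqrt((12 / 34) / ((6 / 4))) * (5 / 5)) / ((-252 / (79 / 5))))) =-23840460 / 11771 + 934920 * sqrt(17) / 11771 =-1697.87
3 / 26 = 0.12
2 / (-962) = -1 / 481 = -0.00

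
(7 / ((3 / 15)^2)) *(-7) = -1225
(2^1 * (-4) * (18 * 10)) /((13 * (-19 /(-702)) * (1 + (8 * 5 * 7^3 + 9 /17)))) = -660960 /2216027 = -0.30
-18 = -18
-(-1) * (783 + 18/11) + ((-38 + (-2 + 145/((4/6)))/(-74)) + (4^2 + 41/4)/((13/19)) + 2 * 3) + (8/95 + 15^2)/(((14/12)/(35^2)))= 23838090988/100529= 237126.51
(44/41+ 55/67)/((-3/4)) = -20812/8241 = -2.53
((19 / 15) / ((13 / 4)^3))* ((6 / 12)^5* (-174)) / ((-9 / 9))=2204 / 10985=0.20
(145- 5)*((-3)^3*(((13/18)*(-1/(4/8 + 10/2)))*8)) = 43680/11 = 3970.91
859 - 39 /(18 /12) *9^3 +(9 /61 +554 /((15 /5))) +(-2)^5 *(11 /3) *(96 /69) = -76071076 /4209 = -18073.43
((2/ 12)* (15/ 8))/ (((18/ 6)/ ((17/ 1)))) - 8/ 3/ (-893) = 76033/ 42864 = 1.77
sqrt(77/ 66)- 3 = -3+sqrt(42)/ 6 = -1.92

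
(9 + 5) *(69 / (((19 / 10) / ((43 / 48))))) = 455.46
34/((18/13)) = 221/9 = 24.56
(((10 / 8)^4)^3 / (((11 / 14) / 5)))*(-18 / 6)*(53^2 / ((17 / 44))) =-72008056640625 / 35651584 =-2019771.59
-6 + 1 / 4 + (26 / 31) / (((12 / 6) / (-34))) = -20.01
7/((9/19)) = 133/9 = 14.78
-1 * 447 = -447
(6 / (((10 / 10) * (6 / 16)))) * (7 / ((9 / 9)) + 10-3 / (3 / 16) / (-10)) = 1488 / 5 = 297.60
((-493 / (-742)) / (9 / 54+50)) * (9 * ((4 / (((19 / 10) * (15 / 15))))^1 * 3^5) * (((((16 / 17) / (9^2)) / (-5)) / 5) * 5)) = -300672 / 2121749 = -0.14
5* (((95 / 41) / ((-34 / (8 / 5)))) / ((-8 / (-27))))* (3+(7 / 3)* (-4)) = 16245 / 1394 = 11.65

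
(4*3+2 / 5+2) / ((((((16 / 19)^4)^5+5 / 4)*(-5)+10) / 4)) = 43303649423092943838745652352 / 2698355427354483947031052475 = 16.05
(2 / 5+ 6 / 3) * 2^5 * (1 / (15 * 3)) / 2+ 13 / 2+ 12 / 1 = 2903 / 150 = 19.35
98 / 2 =49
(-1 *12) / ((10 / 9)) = -54 / 5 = -10.80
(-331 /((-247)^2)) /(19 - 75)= 331 /3416504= 0.00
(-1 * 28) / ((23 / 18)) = -21.91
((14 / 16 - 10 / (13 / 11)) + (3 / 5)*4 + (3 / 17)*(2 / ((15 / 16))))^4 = 3268992155912064481 / 6106734799360000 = 535.31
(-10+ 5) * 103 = -515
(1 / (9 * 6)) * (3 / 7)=1 / 126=0.01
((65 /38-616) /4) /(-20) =23343 /3040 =7.68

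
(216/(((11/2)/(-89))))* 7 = -269136/11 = -24466.91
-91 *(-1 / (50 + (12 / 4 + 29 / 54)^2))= 265356 / 182281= 1.46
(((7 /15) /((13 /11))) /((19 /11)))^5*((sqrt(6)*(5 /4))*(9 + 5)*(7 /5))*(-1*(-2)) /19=21360584468181343*sqrt(6) /13264615404607246875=0.00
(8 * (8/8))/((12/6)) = 4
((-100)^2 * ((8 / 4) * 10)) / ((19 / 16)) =3200000 / 19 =168421.05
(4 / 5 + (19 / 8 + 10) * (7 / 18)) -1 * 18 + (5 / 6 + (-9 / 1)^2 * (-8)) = -158293 / 240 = -659.55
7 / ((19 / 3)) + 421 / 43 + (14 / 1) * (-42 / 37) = -151022 / 30229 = -5.00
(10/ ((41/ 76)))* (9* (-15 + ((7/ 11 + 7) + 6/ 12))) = -516420/ 451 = -1145.06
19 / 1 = 19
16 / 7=2.29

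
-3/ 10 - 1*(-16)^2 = -256.30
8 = 8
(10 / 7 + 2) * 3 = 72 / 7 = 10.29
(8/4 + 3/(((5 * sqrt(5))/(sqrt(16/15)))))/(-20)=-1/10 - sqrt(3)/125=-0.11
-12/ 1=-12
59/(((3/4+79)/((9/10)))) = 1062/1595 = 0.67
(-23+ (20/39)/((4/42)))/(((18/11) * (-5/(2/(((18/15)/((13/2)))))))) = 2519/108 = 23.32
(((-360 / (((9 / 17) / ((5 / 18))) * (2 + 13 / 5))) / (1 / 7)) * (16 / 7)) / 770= -13600 / 15939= -0.85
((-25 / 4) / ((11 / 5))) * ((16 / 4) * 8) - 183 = -3013 / 11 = -273.91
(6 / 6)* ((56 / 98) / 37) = 4 / 259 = 0.02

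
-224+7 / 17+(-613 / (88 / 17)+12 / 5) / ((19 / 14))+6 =-21536651 / 71060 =-303.08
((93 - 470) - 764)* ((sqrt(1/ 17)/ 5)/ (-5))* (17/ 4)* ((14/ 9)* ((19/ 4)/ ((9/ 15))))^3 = 13421794085* sqrt(17)/ 629856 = 87860.52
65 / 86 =0.76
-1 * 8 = -8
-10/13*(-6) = 60/13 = 4.62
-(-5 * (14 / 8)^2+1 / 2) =237 / 16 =14.81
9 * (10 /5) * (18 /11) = 324 /11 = 29.45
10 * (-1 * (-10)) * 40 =4000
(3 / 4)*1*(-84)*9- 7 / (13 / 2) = -7385 / 13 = -568.08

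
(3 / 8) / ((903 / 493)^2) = 243049 / 2174424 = 0.11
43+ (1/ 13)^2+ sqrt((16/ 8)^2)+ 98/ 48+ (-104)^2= 44060521/ 4056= 10863.05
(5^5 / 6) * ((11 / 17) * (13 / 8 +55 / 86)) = 26778125 / 35088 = 763.17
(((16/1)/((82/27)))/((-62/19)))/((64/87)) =-44631/20336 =-2.19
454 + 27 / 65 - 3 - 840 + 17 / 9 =-386.70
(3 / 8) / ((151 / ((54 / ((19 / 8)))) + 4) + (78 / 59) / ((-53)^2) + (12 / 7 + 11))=187938954 / 11705319209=0.02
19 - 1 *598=-579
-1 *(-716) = 716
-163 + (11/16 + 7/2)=-158.81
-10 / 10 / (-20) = 1 / 20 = 0.05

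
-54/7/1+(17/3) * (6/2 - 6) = -173/7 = -24.71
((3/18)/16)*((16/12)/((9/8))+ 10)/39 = 151/50544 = 0.00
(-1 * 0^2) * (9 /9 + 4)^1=0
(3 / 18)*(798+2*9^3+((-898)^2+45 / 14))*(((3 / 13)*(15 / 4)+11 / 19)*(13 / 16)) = 16155473695 / 102144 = 158163.71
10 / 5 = 2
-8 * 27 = -216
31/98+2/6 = 191/294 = 0.65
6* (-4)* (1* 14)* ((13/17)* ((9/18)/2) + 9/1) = -52500/17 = -3088.24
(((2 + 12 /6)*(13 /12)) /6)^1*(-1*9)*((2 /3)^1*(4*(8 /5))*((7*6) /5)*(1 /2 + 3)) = -20384 /25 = -815.36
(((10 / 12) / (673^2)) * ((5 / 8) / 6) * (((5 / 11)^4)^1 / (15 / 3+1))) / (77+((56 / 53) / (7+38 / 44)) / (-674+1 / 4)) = 5014296875 / 283154993334001495872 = 0.00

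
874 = 874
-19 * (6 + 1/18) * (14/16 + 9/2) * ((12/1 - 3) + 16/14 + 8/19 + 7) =-684302/63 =-10861.94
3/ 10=0.30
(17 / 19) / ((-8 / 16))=-34 / 19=-1.79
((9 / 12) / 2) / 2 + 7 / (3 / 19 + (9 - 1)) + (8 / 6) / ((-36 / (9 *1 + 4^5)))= -2491829 / 66960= -37.21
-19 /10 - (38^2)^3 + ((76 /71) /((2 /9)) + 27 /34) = -18171001055044 /6035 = -3010936380.29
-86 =-86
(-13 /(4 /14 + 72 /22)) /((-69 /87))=29029 /6302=4.61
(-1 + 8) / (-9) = -7 / 9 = -0.78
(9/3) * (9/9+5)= 18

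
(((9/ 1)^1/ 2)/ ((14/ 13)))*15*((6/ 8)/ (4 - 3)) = 47.01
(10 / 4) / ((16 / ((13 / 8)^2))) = 0.41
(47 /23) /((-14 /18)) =-2.63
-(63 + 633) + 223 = -473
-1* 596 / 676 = -149 / 169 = -0.88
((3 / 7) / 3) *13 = 13 / 7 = 1.86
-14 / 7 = -2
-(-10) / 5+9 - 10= 1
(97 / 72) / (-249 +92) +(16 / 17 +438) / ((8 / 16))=168699247 / 192168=877.87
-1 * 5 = -5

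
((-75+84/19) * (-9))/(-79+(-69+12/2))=-12069/2698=-4.47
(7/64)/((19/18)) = 63/608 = 0.10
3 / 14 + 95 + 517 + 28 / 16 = 17191 / 28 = 613.96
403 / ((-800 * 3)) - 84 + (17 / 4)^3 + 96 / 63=-65839 / 11200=-5.88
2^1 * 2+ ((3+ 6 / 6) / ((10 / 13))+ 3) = 61 / 5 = 12.20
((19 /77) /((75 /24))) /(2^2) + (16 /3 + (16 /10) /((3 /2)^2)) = 105062 /17325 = 6.06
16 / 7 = 2.29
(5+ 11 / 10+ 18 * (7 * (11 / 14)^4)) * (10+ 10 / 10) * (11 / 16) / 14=89846977 / 3073280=29.23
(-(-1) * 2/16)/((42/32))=0.10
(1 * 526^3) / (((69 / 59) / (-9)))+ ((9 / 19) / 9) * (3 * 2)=-489422689950 / 437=-1119960388.90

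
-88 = -88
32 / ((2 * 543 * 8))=2 / 543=0.00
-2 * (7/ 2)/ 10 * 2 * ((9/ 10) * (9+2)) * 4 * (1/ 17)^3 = -1386/ 122825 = -0.01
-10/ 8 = -5/ 4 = -1.25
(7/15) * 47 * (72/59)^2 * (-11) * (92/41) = -575334144/713605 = -806.24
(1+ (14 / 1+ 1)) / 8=2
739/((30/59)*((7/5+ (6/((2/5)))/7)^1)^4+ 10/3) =39257250375/4432658518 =8.86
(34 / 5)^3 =39304 / 125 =314.43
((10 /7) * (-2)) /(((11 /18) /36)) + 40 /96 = -155135 /924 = -167.90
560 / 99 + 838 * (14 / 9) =43204 / 33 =1309.21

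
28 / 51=0.55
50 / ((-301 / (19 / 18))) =-475 / 2709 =-0.18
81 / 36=9 / 4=2.25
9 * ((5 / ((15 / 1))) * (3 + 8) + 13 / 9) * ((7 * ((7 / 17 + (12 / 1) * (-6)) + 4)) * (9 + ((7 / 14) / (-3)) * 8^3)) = 28241654 / 17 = 1661273.76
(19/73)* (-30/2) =-285/73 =-3.90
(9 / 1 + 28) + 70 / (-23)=781 / 23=33.96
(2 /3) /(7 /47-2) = -94 /261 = -0.36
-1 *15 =-15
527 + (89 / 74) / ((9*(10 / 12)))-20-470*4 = -761926 / 555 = -1372.84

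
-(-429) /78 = 11 /2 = 5.50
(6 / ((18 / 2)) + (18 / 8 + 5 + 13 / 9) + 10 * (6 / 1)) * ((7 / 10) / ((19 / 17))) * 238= 35360017 / 3420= 10339.19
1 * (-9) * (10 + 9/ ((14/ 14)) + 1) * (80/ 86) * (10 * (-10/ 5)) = 144000/ 43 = 3348.84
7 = 7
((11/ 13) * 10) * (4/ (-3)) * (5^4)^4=-67138671875000/ 39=-1721504407051.28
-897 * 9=-8073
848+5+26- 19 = 860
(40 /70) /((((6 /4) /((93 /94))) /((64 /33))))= 7936 /10857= 0.73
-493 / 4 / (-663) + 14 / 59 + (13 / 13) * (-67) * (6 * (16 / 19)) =-59126123 / 174876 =-338.10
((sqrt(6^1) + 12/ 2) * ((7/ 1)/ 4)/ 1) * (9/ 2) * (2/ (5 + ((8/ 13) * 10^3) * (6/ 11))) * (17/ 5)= 153153 * sqrt(6)/ 974300 + 459459/ 487150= 1.33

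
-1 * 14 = -14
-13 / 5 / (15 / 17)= -221 / 75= -2.95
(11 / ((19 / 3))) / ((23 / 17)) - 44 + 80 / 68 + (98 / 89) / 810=-11123086934 / 267778305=-41.54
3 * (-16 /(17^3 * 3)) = -16 /4913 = -0.00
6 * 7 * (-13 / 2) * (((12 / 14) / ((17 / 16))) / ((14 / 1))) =-1872 / 119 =-15.73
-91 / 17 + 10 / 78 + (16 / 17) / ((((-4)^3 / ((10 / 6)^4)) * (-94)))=-5.22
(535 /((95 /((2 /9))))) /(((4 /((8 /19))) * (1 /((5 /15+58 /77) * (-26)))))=-2793128 /750519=-3.72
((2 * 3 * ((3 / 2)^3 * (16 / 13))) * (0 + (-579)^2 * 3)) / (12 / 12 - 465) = -81463563 / 1508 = -54020.93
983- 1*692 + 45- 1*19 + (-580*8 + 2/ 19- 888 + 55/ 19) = -5208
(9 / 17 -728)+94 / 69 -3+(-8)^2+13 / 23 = -779509 / 1173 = -664.54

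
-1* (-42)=42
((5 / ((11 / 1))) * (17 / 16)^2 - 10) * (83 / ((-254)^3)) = 2217345 / 46145972224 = 0.00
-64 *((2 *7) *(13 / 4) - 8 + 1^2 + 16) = -3488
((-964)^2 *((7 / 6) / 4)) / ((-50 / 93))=-12603577 / 25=-504143.08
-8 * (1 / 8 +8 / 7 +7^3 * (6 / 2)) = -57695 / 7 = -8242.14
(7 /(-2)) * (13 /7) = -13 /2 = -6.50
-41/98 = -0.42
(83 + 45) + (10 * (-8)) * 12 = -832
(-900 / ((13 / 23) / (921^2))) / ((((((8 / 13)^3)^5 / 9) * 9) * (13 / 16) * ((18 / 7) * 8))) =-1034067110245950089816325 / 8796093022208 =-117559819755.79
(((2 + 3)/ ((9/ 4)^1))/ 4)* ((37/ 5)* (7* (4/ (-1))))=-1036/ 9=-115.11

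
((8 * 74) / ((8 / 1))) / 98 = 37 / 49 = 0.76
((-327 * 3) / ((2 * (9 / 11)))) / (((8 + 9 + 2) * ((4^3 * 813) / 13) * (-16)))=0.00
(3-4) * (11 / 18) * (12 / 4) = -11 / 6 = -1.83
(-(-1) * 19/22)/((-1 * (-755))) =0.00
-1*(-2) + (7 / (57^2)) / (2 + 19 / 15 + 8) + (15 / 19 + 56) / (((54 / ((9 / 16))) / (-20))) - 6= -7726643 / 488072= -15.83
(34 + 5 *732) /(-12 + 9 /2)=-492.53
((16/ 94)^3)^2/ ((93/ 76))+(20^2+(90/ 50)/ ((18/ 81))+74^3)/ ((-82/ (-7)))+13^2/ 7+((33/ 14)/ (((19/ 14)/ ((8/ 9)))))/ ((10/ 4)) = 3788458445829216174179/ 109329053811608820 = 34651.89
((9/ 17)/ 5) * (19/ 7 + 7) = 36/ 35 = 1.03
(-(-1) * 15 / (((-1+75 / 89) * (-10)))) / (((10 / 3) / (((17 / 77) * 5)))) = 13617 / 4312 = 3.16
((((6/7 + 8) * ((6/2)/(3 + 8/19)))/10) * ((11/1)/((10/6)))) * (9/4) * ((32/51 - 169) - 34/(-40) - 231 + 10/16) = -141995040363/30940000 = -4589.37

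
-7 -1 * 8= -15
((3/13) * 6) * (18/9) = 36/13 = 2.77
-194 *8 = -1552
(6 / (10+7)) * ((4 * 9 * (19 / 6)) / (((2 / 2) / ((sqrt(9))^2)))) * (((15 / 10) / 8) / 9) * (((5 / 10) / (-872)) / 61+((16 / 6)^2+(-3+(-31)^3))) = -1625619223329 / 7234112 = -224715.79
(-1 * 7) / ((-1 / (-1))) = -7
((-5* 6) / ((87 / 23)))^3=-12167000 / 24389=-498.87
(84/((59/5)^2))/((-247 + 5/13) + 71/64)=-582400/237010847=-0.00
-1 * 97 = -97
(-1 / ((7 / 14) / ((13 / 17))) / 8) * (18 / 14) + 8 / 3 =3457 / 1428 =2.42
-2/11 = -0.18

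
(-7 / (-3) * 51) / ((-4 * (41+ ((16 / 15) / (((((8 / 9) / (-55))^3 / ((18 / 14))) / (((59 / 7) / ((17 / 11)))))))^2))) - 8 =-17844857118607473565704 / 2230607139823291866401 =-8.00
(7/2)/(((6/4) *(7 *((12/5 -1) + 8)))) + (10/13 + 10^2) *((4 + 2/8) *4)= 3140135/1833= 1713.11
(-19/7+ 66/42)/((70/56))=-32/35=-0.91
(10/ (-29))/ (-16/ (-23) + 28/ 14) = -115/ 899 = -0.13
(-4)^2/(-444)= -4/111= -0.04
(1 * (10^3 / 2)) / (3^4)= 500 / 81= 6.17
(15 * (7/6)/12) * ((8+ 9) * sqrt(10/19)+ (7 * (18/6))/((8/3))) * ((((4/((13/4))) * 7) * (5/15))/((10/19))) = 160.80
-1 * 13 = -13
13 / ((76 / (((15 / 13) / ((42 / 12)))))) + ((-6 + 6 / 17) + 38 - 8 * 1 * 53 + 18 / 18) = -1766251 / 4522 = -390.59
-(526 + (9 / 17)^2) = -152095 / 289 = -526.28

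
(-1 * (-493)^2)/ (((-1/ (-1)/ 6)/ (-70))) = 102080580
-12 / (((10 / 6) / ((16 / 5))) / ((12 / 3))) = -2304 / 25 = -92.16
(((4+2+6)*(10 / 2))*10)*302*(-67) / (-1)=12140400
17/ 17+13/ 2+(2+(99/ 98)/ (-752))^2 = 62428480969/ 5431100416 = 11.49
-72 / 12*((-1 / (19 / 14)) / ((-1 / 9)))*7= -5292 / 19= -278.53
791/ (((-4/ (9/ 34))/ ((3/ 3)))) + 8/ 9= -62983/ 1224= -51.46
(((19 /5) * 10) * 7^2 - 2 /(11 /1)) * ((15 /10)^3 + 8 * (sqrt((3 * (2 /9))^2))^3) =3176960 /297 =10696.84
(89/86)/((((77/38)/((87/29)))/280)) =202920/473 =429.01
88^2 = 7744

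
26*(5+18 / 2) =364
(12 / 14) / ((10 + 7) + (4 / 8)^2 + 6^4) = 8 / 12257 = 0.00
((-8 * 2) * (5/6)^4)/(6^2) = -0.21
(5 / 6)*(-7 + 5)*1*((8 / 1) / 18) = -0.74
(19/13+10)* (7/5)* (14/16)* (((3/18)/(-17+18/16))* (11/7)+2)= 551747/19812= 27.85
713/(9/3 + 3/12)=2852/13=219.38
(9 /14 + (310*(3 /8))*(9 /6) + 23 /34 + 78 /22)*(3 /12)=1876999 /41888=44.81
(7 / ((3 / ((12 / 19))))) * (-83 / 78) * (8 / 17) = -9296 / 12597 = -0.74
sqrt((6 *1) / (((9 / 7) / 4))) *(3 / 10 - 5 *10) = -497 *sqrt(42) / 15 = -214.73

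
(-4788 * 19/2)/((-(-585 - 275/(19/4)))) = -123462/1745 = -70.75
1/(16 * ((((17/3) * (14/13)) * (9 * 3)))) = 13/34272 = 0.00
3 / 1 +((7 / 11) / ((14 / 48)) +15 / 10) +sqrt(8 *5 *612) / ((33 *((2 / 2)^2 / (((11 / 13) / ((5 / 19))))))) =147 / 22 +76 *sqrt(170) / 65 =21.93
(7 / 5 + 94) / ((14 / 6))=1431 / 35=40.89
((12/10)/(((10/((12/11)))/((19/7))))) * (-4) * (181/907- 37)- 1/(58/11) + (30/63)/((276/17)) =546526838399/10481087925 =52.14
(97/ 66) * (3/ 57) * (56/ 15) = 2716/ 9405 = 0.29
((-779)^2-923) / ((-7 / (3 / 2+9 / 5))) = -9997647 / 35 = -285647.06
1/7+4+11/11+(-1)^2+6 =85/7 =12.14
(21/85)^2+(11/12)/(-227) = 1121809/19680900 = 0.06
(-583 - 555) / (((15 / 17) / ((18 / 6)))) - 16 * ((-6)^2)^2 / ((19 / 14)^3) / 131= -17667439954 / 4492645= -3932.53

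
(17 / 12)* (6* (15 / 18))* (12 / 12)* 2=85 / 6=14.17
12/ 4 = 3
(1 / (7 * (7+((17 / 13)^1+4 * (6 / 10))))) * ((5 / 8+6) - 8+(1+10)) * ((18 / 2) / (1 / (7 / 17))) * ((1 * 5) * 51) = 225225 / 1856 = 121.35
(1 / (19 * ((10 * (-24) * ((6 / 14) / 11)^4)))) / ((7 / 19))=-5021863 / 19440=-258.33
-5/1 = -5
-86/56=-43/28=-1.54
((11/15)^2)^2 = 14641/50625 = 0.29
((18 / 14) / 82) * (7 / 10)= 0.01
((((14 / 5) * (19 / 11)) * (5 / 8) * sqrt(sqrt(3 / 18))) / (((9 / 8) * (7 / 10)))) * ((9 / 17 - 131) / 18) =-17.78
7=7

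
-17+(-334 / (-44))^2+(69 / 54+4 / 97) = 17721379 / 422532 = 41.94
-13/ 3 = -4.33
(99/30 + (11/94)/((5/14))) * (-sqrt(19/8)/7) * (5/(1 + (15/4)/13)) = -3.10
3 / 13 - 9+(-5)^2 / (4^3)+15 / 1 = 5509 / 832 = 6.62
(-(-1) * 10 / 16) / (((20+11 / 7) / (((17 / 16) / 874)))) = 595 / 16892672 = 0.00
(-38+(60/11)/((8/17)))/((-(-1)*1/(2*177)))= -102837/11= -9348.82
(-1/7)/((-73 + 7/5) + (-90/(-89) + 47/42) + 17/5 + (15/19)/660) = 1116060/516155029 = 0.00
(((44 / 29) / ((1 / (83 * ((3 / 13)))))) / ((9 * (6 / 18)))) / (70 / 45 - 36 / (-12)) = 32868 / 15457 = 2.13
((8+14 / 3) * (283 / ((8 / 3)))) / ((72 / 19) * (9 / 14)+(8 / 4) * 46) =715141 / 50240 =14.23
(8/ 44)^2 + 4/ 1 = 488/ 121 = 4.03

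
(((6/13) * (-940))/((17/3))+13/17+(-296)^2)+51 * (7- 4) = 19380198/221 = 87693.20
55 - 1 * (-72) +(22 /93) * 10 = 12031 /93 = 129.37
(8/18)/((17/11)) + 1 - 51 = -7606/153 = -49.71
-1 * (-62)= 62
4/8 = 1/2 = 0.50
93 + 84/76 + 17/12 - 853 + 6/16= -345239/456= -757.10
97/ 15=6.47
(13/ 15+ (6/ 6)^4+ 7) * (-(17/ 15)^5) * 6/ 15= -6.63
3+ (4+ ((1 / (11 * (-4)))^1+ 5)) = 527 / 44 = 11.98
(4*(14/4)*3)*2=84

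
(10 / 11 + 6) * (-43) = -297.09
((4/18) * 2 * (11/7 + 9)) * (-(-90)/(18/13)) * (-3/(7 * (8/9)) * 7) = -7215/7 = -1030.71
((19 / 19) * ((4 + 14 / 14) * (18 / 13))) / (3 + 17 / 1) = 9 / 26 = 0.35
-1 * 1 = -1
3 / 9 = 1 / 3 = 0.33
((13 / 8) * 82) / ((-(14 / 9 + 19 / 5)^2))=-1079325 / 232324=-4.65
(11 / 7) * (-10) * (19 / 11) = -190 / 7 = -27.14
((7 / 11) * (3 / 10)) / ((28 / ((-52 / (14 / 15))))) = -0.38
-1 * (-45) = 45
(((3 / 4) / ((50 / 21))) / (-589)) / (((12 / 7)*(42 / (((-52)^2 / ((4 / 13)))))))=-15379 / 235600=-0.07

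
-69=-69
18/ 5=3.60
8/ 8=1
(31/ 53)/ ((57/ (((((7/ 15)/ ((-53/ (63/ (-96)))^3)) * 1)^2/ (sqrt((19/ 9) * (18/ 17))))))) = 4825138437 * sqrt(646)/ 22767123499408674940518400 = 0.00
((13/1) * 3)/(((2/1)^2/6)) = 117/2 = 58.50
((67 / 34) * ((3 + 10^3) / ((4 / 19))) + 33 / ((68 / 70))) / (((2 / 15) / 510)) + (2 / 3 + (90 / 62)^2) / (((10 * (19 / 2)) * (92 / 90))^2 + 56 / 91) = 687920747856325119 / 19087451192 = 36040471.88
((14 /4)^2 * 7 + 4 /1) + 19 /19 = 363 /4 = 90.75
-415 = -415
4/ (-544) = -1/ 136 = -0.01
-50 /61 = -0.82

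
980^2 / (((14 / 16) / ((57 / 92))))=15640800 / 23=680034.78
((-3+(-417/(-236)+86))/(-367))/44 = -20005/3810928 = -0.01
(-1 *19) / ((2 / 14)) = -133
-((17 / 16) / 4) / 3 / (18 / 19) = -323 / 3456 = -0.09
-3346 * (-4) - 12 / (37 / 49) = 494620 / 37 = 13368.11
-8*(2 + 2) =-32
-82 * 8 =-656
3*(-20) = -60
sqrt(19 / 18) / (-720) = -0.00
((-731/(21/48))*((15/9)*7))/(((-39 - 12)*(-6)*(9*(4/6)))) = -860/81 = -10.62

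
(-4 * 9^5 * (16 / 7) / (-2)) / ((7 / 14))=3779136 / 7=539876.57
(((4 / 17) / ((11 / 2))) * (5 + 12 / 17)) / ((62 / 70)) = 27160 / 98549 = 0.28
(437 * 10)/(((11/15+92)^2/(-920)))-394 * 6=-5478648684/1934881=-2831.52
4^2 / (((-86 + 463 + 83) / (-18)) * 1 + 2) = -36 / 53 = -0.68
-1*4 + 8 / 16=-7 / 2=-3.50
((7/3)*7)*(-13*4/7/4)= -91/3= -30.33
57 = 57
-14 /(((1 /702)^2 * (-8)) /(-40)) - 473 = -34496753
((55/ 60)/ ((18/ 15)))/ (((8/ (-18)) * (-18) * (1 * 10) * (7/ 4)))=11/ 2016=0.01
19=19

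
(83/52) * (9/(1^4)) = 747/52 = 14.37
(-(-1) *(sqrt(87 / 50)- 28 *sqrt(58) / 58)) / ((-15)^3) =-sqrt(174) / 33750+14 *sqrt(58) / 97875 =0.00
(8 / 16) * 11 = 11 / 2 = 5.50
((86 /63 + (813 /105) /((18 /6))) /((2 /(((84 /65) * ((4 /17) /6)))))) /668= 1243 /8304075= 0.00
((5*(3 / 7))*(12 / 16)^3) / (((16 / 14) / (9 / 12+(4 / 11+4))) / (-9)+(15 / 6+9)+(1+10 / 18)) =820125 / 11821472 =0.07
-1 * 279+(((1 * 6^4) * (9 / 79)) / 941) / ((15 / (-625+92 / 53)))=-5624686269 / 19699835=-285.52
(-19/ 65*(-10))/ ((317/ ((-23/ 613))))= -874/ 2526173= -0.00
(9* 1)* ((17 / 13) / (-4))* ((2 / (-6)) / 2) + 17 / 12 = 595 / 312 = 1.91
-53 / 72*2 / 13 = -53 / 468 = -0.11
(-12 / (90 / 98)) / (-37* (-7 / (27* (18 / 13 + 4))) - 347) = 3528 / 93209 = 0.04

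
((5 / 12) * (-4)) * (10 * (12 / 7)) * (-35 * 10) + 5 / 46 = 460005 / 46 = 10000.11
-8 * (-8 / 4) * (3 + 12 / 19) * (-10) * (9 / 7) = -99360 / 133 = -747.07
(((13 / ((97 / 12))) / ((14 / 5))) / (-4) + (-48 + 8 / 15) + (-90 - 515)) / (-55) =13293671 / 1120350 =11.87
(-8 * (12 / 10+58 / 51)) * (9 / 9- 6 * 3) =4768 / 15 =317.87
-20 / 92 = -5 / 23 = -0.22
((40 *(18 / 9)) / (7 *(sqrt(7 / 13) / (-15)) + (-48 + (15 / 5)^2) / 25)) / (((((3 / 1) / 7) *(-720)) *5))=0.03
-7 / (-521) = 7 / 521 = 0.01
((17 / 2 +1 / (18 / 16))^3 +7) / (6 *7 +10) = 4867633 / 303264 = 16.05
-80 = -80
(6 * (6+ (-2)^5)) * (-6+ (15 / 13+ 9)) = -648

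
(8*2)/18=8/9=0.89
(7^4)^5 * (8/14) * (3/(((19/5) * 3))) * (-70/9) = -15958453259522400200/171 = -93324288067382457.31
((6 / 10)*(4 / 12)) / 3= 1 / 15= 0.07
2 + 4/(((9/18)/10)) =82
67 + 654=721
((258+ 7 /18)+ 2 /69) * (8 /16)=106985 /828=129.21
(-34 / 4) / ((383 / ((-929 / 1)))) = 15793 / 766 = 20.62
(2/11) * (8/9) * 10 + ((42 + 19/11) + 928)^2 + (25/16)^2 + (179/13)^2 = 44497169932505/47114496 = 944447.54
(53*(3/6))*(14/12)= 371/12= 30.92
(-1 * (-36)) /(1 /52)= 1872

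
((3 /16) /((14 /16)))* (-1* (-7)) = 3 /2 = 1.50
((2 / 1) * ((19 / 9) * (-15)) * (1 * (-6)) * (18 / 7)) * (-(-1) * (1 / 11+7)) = 533520 / 77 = 6928.83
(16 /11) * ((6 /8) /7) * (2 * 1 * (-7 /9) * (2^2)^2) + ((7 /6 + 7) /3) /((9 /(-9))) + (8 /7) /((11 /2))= -8861 /1386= -6.39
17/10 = 1.70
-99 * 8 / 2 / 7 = -396 / 7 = -56.57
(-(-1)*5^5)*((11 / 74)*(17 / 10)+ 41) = 19079375 / 148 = 128914.70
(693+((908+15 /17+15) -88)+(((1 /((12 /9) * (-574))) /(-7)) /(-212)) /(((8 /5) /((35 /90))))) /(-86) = -607256219051 /34158308352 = -17.78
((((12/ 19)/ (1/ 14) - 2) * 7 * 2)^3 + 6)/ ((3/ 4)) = 24114436616/ 20577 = 1171912.16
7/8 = 0.88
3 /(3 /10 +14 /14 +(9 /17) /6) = 255 /118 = 2.16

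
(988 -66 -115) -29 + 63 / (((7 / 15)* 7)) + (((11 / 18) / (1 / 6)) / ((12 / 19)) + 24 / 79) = 15993989 / 19908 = 803.40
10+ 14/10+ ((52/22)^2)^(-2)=26120837/2284880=11.43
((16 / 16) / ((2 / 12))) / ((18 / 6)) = 2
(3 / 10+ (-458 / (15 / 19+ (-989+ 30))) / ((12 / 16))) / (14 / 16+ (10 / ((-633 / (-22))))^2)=136750881684 / 145284926845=0.94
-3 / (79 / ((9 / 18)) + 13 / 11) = -33 / 1751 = -0.02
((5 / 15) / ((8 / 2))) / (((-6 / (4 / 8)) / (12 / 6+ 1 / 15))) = -31 / 2160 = -0.01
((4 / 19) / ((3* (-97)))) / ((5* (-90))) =0.00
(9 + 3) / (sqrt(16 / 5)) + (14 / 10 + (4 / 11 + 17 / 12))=2099 / 660 + 3 * sqrt(5)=9.89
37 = 37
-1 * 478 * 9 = -4302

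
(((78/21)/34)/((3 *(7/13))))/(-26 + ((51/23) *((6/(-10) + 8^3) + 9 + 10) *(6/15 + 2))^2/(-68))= -4298125/7448352751686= -0.00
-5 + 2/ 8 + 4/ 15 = -269/ 60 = -4.48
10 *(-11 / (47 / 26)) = -2860 / 47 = -60.85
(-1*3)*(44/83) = -132/83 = -1.59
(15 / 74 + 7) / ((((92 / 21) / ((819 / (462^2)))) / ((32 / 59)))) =20787 / 6075289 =0.00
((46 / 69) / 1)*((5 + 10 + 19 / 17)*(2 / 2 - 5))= -2192 / 51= -42.98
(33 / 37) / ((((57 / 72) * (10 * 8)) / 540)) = 5346 / 703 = 7.60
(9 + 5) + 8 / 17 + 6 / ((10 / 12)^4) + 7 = 360317 / 10625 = 33.91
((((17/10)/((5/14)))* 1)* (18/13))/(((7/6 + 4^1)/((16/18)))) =11424/10075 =1.13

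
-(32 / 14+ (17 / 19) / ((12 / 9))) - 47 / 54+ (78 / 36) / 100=-2733089 / 718200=-3.81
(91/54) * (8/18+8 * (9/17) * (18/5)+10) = 894257/20655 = 43.29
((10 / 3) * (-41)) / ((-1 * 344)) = 205 / 516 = 0.40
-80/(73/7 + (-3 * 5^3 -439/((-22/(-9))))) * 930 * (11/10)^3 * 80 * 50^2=3050013120000/83801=36395903.63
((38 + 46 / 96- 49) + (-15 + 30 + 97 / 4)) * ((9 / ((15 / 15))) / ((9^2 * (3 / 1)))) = 1379 / 1296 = 1.06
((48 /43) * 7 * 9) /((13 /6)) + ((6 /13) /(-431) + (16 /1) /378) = 1479870766 /45535581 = 32.50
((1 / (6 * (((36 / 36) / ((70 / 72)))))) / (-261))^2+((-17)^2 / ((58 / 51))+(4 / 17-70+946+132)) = 68205481862201 / 54030307392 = 1262.36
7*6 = 42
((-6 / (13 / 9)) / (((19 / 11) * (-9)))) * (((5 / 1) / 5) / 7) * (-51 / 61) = -3366 / 105469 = -0.03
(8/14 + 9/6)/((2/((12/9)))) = 29/21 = 1.38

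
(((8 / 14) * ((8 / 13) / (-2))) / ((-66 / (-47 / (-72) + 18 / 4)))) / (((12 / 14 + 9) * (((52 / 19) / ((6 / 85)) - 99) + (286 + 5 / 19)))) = 7049 / 1144137852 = 0.00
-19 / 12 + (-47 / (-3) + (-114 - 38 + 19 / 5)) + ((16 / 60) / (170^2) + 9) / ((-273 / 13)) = -1224832579 / 9103500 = -134.55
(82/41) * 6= 12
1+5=6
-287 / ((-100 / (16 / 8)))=287 / 50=5.74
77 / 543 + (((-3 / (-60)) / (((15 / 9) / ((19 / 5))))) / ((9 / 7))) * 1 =62573 / 271500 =0.23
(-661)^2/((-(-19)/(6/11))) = 2621526/209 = 12543.19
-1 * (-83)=83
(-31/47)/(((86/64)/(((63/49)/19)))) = -8928/268793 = -0.03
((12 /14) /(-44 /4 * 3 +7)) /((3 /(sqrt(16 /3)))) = -4 * sqrt(3) /273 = -0.03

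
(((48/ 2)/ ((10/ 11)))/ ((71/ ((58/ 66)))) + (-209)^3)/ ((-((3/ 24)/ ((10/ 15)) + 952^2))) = 51854586864/ 5147807785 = 10.07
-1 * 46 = -46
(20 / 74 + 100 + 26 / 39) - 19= 9095 / 111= 81.94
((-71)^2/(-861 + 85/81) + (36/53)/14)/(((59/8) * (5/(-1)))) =150233283/952937615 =0.16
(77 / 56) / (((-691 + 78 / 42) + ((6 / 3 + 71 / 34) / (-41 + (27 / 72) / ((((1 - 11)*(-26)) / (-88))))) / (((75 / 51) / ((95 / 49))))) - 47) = -5763527 / 3086206952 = -0.00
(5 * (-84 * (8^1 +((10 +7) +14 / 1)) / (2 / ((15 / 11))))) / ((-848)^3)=61425 / 3353901056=0.00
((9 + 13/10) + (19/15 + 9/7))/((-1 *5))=-2699/1050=-2.57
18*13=234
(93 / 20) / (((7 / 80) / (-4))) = -1488 / 7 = -212.57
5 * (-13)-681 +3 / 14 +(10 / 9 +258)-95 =-73291 / 126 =-581.67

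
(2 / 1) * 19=38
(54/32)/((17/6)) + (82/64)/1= 1021/544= 1.88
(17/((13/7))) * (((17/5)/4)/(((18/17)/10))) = 34391/468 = 73.49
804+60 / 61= 49104 / 61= 804.98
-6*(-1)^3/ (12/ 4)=2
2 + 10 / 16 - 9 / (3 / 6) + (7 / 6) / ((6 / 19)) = -841 / 72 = -11.68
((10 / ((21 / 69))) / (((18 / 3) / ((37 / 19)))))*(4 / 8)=4255 / 798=5.33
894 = 894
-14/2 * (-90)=630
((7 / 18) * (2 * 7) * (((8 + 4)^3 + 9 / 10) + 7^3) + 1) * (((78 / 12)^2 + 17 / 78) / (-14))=-1345300325 / 39312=-34221.11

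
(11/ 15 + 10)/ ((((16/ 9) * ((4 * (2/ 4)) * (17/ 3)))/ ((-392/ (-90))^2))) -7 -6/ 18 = 2.77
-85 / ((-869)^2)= -85 / 755161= -0.00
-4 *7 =-28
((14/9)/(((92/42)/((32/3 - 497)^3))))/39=-152181533371/72657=-2094519.91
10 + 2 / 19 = 10.11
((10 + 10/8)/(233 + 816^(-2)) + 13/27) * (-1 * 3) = -2219131597/1396300041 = -1.59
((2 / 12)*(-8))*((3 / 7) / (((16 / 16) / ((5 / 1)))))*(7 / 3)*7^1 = -46.67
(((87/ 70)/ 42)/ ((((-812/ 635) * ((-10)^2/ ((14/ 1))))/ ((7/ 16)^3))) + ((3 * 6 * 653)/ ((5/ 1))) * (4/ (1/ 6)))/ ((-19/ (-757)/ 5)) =139949946288947/ 12451840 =11239298.47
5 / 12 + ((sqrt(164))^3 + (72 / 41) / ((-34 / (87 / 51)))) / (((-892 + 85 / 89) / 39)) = 4741790923 / 11275934964 - 1138488*sqrt(41) / 79303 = -91.50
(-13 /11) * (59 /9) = -767 /99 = -7.75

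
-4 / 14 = -0.29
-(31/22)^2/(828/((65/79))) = -62465/31659408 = -0.00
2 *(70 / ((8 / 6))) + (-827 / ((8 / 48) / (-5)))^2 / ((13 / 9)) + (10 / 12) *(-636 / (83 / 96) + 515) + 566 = 2758835954039 / 6474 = 426140864.08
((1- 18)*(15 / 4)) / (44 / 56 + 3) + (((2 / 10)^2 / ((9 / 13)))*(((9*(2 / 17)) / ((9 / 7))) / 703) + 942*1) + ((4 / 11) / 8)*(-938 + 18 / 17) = 251560748417 / 285031350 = 882.57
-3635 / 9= -403.89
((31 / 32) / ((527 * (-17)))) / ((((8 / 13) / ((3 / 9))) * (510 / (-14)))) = 91 / 56597760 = 0.00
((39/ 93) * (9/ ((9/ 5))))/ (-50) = -13/ 310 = -0.04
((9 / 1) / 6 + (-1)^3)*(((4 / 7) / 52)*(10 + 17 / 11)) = 127 / 2002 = 0.06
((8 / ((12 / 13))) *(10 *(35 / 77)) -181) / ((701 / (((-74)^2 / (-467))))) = 25589348 / 10803111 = 2.37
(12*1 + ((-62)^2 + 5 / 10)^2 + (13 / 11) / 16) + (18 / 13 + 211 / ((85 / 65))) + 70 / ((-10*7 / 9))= 14780346.06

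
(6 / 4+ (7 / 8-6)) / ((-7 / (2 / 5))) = 29 / 140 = 0.21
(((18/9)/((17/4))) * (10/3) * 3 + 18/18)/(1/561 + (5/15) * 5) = 1067/312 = 3.42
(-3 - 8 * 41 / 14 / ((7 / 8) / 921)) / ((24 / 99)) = -101735.89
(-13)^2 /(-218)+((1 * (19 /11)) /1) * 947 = 3920615 /2398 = 1634.95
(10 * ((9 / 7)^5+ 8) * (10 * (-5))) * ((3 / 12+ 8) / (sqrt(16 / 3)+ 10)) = -11973121875 / 2386594+ 798208125 * sqrt(3) / 1193297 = -3858.24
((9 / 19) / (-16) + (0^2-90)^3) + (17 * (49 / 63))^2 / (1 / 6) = -5975022355 / 8208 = -727951.07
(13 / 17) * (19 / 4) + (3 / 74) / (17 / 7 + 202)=4359541 / 1200132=3.63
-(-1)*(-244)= -244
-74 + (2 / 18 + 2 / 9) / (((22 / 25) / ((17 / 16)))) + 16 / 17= -1304327 / 17952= -72.66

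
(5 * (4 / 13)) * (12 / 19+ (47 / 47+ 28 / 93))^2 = 233244500 / 40589757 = 5.75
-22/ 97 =-0.23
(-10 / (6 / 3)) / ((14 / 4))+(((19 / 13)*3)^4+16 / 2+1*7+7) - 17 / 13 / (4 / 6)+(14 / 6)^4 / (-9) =384.91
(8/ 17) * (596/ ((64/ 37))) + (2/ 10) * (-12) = 27157/ 170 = 159.75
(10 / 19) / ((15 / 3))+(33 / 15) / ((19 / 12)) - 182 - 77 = -24463 / 95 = -257.51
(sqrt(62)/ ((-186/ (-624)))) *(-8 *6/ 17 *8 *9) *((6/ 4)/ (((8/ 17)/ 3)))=-202176 *sqrt(62)/ 31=-51352.76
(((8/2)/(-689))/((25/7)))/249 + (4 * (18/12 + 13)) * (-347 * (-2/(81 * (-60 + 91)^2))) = 57546551584/111287331675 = 0.52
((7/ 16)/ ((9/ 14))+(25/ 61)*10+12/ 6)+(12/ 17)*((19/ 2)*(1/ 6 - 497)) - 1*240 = -266171707/ 74664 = -3564.93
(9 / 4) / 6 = 3 / 8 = 0.38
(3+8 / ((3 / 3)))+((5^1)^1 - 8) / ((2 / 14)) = -10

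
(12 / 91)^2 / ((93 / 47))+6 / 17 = 1578618 / 4364087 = 0.36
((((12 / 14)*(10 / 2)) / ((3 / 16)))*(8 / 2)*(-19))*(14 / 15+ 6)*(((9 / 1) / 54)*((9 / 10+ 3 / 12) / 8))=-90896 / 315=-288.56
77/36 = 2.14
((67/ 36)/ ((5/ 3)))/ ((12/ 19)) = 1273/ 720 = 1.77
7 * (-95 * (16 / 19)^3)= -143360 / 361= -397.12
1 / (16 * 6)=1 / 96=0.01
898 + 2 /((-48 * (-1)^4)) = 21551 /24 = 897.96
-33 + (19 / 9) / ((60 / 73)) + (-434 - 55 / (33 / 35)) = -282293 / 540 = -522.76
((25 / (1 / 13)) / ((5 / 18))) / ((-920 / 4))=-117 / 23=-5.09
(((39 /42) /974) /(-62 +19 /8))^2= 676 /2644178444649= 0.00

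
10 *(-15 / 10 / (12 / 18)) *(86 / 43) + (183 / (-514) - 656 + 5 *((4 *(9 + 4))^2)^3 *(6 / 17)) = 304862794890431 / 8738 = 34889310470.41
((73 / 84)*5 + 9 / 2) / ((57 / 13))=9659 / 4788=2.02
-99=-99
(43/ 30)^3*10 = 79507/ 2700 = 29.45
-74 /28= -37 /14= -2.64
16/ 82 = 8/ 41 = 0.20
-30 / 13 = -2.31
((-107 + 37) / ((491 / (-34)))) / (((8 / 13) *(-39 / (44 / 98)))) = -935 / 10311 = -0.09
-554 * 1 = -554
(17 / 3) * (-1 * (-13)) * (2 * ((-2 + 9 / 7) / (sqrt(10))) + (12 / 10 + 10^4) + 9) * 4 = 44245084 / 15 - 884 * sqrt(10) / 21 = 2949539.15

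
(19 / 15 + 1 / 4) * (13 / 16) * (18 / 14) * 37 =18759 / 320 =58.62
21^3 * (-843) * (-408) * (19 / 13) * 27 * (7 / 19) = 602015157576 / 13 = 46308858275.08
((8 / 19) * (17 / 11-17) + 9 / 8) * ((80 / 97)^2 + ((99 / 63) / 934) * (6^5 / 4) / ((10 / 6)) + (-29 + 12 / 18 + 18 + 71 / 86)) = 2451265217969107 / 66341360334480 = 36.95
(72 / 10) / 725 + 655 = 2374411 / 3625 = 655.01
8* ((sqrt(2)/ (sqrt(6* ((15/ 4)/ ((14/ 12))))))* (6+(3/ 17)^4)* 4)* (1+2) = 5346208* sqrt(210)/ 417605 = 185.52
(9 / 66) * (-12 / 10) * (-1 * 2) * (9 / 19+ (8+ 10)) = 6318 / 1045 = 6.05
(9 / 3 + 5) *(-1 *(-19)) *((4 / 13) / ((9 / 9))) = 608 / 13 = 46.77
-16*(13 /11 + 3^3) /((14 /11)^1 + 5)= -4960 /69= -71.88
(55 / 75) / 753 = 11 / 11295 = 0.00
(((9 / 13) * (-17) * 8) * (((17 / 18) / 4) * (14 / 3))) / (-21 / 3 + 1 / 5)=595 / 39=15.26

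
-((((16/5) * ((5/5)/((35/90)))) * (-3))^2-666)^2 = -4809977316/1500625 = -3205.32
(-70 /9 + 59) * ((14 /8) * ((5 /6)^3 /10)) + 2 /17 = 1402579 /264384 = 5.31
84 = 84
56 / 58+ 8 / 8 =57 / 29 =1.97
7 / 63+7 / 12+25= 925 / 36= 25.69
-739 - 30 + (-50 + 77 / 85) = -69538 / 85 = -818.09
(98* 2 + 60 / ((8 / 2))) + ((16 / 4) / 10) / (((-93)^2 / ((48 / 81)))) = 246366797 / 1167615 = 211.00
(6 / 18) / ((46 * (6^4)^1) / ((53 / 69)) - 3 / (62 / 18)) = 1643 / 382551579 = 0.00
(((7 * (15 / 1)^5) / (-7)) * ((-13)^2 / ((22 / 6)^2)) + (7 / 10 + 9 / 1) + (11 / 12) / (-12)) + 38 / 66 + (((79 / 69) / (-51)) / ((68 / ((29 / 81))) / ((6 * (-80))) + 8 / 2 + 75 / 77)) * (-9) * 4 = -132969090348027004777 / 13929997253040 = -9545521.65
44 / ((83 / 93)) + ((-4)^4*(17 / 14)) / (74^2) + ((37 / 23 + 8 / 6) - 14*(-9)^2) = -59365687355 / 54881841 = -1081.70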